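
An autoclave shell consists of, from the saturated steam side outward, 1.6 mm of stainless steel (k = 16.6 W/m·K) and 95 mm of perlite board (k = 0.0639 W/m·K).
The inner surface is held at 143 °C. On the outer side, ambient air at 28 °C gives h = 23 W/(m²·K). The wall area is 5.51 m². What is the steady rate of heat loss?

Q ≈ 414 W

Model the wall as resistances in series:
R_stainless steel = L/(kA) = 0.0016/(16.6×5.51) = 1.749×10^-5 K/W
R_perlite board = L/(kA) = 0.095/(0.0639×5.51) = 0.2698 K/W
R_outer film = 1/(h_o·A) = 1/(23×5.51) = 0.007891 K/W
R_total = 0.2777 K/W
Q = ΔT / R_total = 115 / 0.2777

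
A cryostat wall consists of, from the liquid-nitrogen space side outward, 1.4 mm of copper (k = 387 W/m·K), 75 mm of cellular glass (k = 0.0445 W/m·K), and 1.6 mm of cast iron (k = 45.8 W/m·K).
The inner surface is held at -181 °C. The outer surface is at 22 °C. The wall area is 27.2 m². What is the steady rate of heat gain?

Using the resistance-network approach (series):
R_copper = L/(kA) = 0.0014/(387×27.2) = 1.33×10^-7 K/W
R_cellular glass = L/(kA) = 0.075/(0.0445×27.2) = 0.06196 K/W
R_cast iron = L/(kA) = 0.0016/(45.8×27.2) = 1.284×10^-6 K/W
R_total = 0.06196 K/W
Q = ΔT / R_total = 203 / 0.06196

Q ≈ 3280 W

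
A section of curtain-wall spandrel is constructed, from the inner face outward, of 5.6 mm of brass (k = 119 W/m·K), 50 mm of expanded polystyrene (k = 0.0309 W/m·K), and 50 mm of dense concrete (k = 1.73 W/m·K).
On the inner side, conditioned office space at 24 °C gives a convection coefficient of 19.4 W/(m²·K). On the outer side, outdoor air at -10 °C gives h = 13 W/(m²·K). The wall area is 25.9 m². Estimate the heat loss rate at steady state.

Using the resistance-network approach (series):
R_inner film = 1/(h_i·A) = 1/(19.4×25.9) = 0.00199 K/W
R_brass = L/(kA) = 0.0056/(119×25.9) = 1.817×10^-6 K/W
R_expanded polystyrene = L/(kA) = 0.05/(0.0309×25.9) = 0.06248 K/W
R_dense concrete = L/(kA) = 0.05/(1.73×25.9) = 0.001116 K/W
R_outer film = 1/(h_o·A) = 1/(13×25.9) = 0.00297 K/W
R_total = 0.06855 K/W
Q = ΔT / R_total = 34 / 0.06855

Q ≈ 496 W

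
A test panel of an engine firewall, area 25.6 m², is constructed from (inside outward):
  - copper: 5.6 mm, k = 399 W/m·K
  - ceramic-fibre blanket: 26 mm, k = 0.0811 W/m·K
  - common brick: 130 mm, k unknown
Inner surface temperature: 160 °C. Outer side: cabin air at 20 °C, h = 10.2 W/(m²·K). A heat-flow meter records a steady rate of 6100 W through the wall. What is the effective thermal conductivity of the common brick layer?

k ≈ 0.77 W/(m·K)

Series thermal resistances:
R_copper = L/(kA) = 0.0056/(399×25.6) = 5.482×10^-7 K/W
R_ceramic-fibre blanket = L/(kA) = 0.026/(0.0811×25.6) = 0.01252 K/W
R_outer film = 1/(h_o·A) = 1/(10.2×25.6) = 0.00383 K/W
Sum of known resistances R_other = 0.01635 K/W
Total R = ΔT/Q = 140/6100 = 0.02295 K/W
R_common brick = R_total − R_other = 0.006597 K/W
k = L/(R·A) = 0.13/(0.006597×25.6)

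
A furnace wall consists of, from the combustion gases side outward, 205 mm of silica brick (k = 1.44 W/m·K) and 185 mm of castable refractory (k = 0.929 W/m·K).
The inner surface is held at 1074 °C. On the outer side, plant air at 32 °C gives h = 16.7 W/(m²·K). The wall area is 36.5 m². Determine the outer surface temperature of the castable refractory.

Series thermal resistances:
R_silica brick = L/(kA) = 0.205/(1.44×36.5) = 0.0039 K/W
R_castable refractory = L/(kA) = 0.185/(0.929×36.5) = 0.005456 K/W
R_outer film = 1/(h_o·A) = 1/(16.7×36.5) = 0.001641 K/W
R_total = 0.011 K/W;  Q = ΔT/R_total = 1042/0.011 = 94760 W
T_interface = T_inner − Q·ΣR(inner→interface) = 1074 − 94800×0.009356

T ≈ 187 °C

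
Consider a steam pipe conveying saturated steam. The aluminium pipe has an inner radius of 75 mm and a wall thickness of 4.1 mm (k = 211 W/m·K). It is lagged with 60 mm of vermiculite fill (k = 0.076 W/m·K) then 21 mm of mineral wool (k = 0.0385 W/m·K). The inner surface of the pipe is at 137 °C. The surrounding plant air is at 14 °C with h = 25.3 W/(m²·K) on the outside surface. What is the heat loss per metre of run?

For a radial system each layer contributes R = ln(r_out/r_in)/(2πkL); films add R = 1/(hA).
R_aluminium pipe wall = ln(79.1/75)/(2π×211×1) = 4.015×10^-5 K/W
R_vermiculite fill = ln(139.1/79.1)/(2π×0.076×1) = 1.182 K/W
R_mineral wool = ln(160.1/139.1)/(2π×0.0385×1) = 0.5812 K/W
R_outer film = 1/(h_o·2πr_oL) = 1/(25.3×2π×0.1601×1) = 0.03929 K/W
R_total = 1.803 K/W
Q = ΔT/R_total = 123/1.803

q′ ≈ 68.2 W/m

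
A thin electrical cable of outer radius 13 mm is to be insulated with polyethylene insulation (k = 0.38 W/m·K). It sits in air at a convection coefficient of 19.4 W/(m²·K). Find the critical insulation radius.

For a cylinder r_cr = k/h = 0.38/19.4
r_cr = 19.6 mm; since the bare radius (13 mm) is below r_cr, adding a thin layer of insulation will *increase* heat loss.

r_cr ≈ 19.6 mm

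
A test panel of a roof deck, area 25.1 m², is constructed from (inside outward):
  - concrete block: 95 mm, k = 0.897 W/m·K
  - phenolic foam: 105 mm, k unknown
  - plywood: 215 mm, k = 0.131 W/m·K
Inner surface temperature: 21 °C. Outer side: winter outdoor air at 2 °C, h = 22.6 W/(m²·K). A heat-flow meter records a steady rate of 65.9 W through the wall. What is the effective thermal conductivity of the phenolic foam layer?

Using the resistance-network approach (series):
R_concrete block = L/(kA) = 0.095/(0.897×25.1) = 0.004219 K/W
R_plywood = L/(kA) = 0.215/(0.131×25.1) = 0.06539 K/W
R_outer film = 1/(h_o·A) = 1/(22.6×25.1) = 0.001763 K/W
Sum of known resistances R_other = 0.07137 K/W
Total R = ΔT/Q = 19/65.9 = 0.2883 K/W
R_phenolic foam = R_total − R_other = 0.2169 K/W
k = L/(R·A) = 0.105/(0.2169×25.1)

k ≈ 0.0193 W/(m·K)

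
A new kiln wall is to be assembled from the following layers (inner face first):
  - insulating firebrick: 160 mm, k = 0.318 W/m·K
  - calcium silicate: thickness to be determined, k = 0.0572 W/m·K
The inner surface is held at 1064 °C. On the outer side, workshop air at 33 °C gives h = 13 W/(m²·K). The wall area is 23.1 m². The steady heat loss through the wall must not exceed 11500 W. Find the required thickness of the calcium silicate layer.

Model the wall as resistances in series:
R_insulating firebrick = L/(kA) = 0.16/(0.318×23.1) = 0.02178 K/W
R_outer film = 1/(h_o·A) = 1/(13×23.1) = 0.00333 K/W
Sum of the known resistances R_other = 0.02511 K/W
Required total resistance R_tot = ΔT/Q_allow = 1031/11500 = 0.08965 K/W
R_calcium silicate = R_tot − R_other = 0.06454 K/W
L = R·k·A = 0.06454×0.0572×23.1

L ≈ 85.3 mm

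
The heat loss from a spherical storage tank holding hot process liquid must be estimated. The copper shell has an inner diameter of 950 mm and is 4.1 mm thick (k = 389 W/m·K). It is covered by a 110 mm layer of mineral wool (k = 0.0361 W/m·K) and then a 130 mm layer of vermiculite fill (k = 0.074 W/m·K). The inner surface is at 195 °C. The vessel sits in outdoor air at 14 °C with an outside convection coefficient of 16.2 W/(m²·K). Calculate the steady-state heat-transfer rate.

Radial (spherical) resistances in series:
R_copper shell = (1/0.475 − 1/0.4791)/(4π×389) = 3.686×10^-6 K/W
R_mineral wool = (1/0.4791 − 1/0.5891)/(4π×0.0361) = 0.8591 K/W
R_vermiculite fill = (1/0.5891 − 1/0.7191)/(4π×0.074) = 0.33 K/W
R_outer film = 1/(h·4πr_o²) = 1/(16.2×4π×0.7191²) = 0.009499 K/W
R_total = 1.199 K/W
Q = ΔT/R_total = 181/1.199

Q ≈ 151 W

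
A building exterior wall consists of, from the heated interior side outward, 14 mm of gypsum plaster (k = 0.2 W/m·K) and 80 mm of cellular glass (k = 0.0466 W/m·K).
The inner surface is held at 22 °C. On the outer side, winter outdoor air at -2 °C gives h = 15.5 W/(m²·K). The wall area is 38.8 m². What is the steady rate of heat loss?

Treating each layer as a thermal resistance in series:
R_gypsum plaster = L/(kA) = 0.014/(0.2×38.8) = 0.001804 K/W
R_cellular glass = L/(kA) = 0.08/(0.0466×38.8) = 0.04425 K/W
R_outer film = 1/(h_o·A) = 1/(15.5×38.8) = 0.001663 K/W
R_total = 0.04771 K/W
Q = ΔT / R_total = 24 / 0.04771

Q ≈ 503 W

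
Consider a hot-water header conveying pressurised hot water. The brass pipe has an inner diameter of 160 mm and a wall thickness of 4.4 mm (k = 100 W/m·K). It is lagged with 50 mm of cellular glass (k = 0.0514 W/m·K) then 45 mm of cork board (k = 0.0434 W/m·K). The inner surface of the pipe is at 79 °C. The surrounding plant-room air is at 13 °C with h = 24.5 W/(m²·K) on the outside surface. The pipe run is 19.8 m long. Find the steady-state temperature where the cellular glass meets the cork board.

Radial resistances (cylindrical: R_cond = ln(r_o/r_i)/(2πkL), R_conv = 1/(h·2πrL)):
R_brass pipe wall = ln(84.4/80)/(2π×100×19.8) = 4.304×10^-6 K/W
R_cellular glass = ln(134.4/84.4)/(2π×0.0514×19.8) = 0.07276 K/W
R_cork board = ln(179.4/134.4)/(2π×0.0434×19.8) = 0.05349 K/W
R_outer film = 1/(h_o·2πr_oL) = 1/(24.5×2π×0.1794×19.8) = 0.001829 K/W
R_total = 0.1281 K/W
Q = ΔT/R_total = 66/0.1281
Q = 515 W
T_interface = T_inner − Q·ΣR(inner→interface) = 79 − 515×0.07276

T ≈ 41.5 °C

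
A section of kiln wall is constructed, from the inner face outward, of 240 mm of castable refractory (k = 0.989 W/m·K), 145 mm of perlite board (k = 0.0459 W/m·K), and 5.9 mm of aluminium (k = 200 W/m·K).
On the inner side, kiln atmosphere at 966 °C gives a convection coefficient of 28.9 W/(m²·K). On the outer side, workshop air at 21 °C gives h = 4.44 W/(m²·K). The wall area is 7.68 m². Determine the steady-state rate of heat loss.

Q ≈ 1980 W

Using the resistance-network approach (series):
R_inner film = 1/(h_i·A) = 1/(28.9×7.68) = 0.004505 K/W
R_castable refractory = L/(kA) = 0.24/(0.989×7.68) = 0.0316 K/W
R_perlite board = L/(kA) = 0.145/(0.0459×7.68) = 0.4113 K/W
R_aluminium = L/(kA) = 0.0059/(200×7.68) = 3.841×10^-6 K/W
R_outer film = 1/(h_o·A) = 1/(4.44×7.68) = 0.02933 K/W
R_total = 0.4768 K/W
Q = ΔT / R_total = 945 / 0.4768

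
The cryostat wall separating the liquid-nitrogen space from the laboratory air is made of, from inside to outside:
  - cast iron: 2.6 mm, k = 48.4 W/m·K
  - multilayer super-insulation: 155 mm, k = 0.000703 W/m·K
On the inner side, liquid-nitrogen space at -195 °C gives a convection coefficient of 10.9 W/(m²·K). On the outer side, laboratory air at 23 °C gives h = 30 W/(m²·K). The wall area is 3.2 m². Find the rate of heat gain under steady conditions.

Q ≈ 3.16 W

Using the resistance-network approach (series):
R_inner film = 1/(h_i·A) = 1/(10.9×3.2) = 0.02867 K/W
R_cast iron = L/(kA) = 0.0026/(48.4×3.2) = 1.679×10^-5 K/W
R_multilayer super-insulation = L/(kA) = 0.155/(0.000703×3.2) = 68.9 K/W
R_outer film = 1/(h_o·A) = 1/(30×3.2) = 0.01042 K/W
R_total = 68.94 K/W
Q = ΔT / R_total = 218 / 68.94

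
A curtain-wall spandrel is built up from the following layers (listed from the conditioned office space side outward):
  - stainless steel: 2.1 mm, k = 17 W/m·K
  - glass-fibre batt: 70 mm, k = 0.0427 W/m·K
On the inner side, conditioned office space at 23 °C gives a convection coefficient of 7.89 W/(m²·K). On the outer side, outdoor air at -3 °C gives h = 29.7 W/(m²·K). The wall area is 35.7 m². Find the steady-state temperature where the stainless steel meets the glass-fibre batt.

Series thermal resistances:
R_inner film = 1/(h_i·A) = 1/(7.89×35.7) = 0.00355 K/W
R_stainless steel = L/(kA) = 0.0021/(17×35.7) = 3.46×10^-6 K/W
R_glass-fibre batt = L/(kA) = 0.07/(0.0427×35.7) = 0.04592 K/W
R_outer film = 1/(h_o·A) = 1/(29.7×35.7) = 9.431×10^-4 K/W
R_total = 0.05042 K/W;  Q = ΔT/R_total = 26/0.05042 = 515.7 W
T_interface = T_inner − Q·ΣR(inner→interface) = 23 − 516×0.003554

T ≈ 21.2 °C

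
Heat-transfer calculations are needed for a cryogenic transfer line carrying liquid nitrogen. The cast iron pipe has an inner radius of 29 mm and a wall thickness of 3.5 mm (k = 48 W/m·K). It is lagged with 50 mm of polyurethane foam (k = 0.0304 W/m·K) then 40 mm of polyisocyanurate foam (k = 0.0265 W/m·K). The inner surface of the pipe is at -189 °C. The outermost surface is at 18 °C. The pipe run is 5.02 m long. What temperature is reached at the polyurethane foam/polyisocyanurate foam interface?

T ≈ -49.8 °C

For a radial system each layer contributes R = ln(r_out/r_in)/(2πkL); films add R = 1/(hA).
R_cast iron pipe wall = ln(32.5/29)/(2π×48×5.02) = 7.526×10^-5 K/W
R_polyurethane foam = ln(82.5/32.5)/(2π×0.0304×5.02) = 0.9715 K/W
R_polyisocyanurate foam = ln(122.5/82.5)/(2π×0.0265×5.02) = 0.4729 K/W
R_total = 1.445 K/W
Q = ΔT/R_total = 207/1.445
Q = 143 W
T_interface = T_inner + Q·ΣR(inner→interface) = -189 + 143×0.9716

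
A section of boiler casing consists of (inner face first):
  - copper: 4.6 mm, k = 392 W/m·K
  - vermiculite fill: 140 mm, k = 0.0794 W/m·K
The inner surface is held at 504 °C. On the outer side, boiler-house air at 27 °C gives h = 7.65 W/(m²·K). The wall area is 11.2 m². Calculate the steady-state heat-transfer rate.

Q ≈ 2820 W

Model the wall as resistances in series:
R_copper = L/(kA) = 0.0046/(392×11.2) = 1.048×10^-6 K/W
R_vermiculite fill = L/(kA) = 0.14/(0.0794×11.2) = 0.1574 K/W
R_outer film = 1/(h_o·A) = 1/(7.65×11.2) = 0.01167 K/W
R_total = 0.1691 K/W
Q = ΔT / R_total = 477 / 0.1691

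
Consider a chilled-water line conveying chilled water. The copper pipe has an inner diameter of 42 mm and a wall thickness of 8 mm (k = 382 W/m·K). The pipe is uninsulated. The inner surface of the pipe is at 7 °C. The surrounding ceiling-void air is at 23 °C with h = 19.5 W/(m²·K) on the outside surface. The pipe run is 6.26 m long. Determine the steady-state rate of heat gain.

Q ≈ 356 W

Radial resistances (cylindrical: R_cond = ln(r_o/r_i)/(2πkL), R_conv = 1/(h·2πrL)):
R_copper pipe wall = ln(29/21)/(2π×382×6.26) = 2.148×10^-5 K/W
R_outer film = 1/(h_o·2πr_oL) = 1/(19.5×2π×0.029×6.26) = 0.04496 K/W
R_total = 0.04498 K/W
Q = ΔT/R_total = 16/0.04498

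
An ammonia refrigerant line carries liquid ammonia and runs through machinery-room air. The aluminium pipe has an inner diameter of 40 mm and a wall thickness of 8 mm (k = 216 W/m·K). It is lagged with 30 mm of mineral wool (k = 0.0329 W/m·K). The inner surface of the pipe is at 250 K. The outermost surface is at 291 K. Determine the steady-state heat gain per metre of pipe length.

Cylindrical conduction, so R = ln(r₂/r₁)/(2πkL) per layer, in series:
R_aluminium pipe wall = ln(28/20)/(2π×216×1) = 2.479×10^-4 K/W
R_mineral wool = ln(58/28)/(2π×0.0329×1) = 3.523 K/W
R_total = 3.523 K/W
Q = ΔT/R_total = 41/3.523

q′ ≈ 11.6 W/m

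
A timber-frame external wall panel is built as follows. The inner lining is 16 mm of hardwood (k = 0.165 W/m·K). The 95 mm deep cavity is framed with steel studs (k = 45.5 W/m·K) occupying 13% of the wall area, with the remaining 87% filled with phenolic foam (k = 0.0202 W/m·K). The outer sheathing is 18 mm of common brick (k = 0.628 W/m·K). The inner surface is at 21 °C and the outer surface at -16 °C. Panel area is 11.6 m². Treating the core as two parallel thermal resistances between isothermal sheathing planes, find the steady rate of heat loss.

Sheathing layers in series; stud and cavity paths in parallel between them.
R_inner = 0.016/(0.165×11.6) = 0.008359 K/W
R_stud  = 0.095/(45.5×0.13×11.6) = 0.001385 K/W
R_cav   = 0.095/(0.0202×0.87×11.6) = 0.466 K/W
1/R_core = 1/R_stud + 1/R_cav → R_core = 0.00138 K/W
R_outer = 0.018/(0.628×11.6) = 0.002471 K/W
R_total = 0.01221 K/W
Q = ΔT/R_total = 37/0.01221

Q ≈ 3030 W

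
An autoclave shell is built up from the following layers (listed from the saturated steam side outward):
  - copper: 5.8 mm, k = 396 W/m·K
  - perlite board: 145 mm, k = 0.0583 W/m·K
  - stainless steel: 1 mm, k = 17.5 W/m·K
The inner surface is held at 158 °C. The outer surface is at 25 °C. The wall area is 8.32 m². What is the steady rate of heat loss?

Q ≈ 445 W

Series thermal resistances:
R_copper = L/(kA) = 0.0058/(396×8.32) = 1.76×10^-6 K/W
R_perlite board = L/(kA) = 0.145/(0.0583×8.32) = 0.2989 K/W
R_stainless steel = L/(kA) = 0.001/(17.5×8.32) = 6.868×10^-6 K/W
R_total = 0.2989 K/W
Q = ΔT / R_total = 133 / 0.2989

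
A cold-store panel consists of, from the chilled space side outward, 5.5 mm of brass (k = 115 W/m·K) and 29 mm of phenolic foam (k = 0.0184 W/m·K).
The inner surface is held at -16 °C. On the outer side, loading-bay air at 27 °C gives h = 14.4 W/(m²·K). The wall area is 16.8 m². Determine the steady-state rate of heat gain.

Thermal resistances in series:
R_brass = L/(kA) = 0.0055/(115×16.8) = 2.847×10^-6 K/W
R_phenolic foam = L/(kA) = 0.029/(0.0184×16.8) = 0.09381 K/W
R_outer film = 1/(h_o·A) = 1/(14.4×16.8) = 0.004134 K/W
R_total = 0.09795 K/W
Q = ΔT / R_total = 43 / 0.09795

Q ≈ 439 W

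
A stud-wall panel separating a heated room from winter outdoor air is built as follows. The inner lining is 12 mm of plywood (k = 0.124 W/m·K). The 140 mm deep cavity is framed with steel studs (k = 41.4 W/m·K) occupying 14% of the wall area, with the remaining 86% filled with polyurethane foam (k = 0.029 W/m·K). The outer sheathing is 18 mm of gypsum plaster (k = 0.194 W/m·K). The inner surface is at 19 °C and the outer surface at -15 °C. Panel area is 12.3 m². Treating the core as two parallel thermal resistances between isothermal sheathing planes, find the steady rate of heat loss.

Q ≈ 1960 W

Sheathing layers in series; stud and cavity paths in parallel between them.
R_inner = 0.012/(0.124×12.3) = 0.007868 K/W
R_stud  = 0.14/(41.4×0.14×12.3) = 0.001964 K/W
R_cav   = 0.14/(0.029×0.86×12.3) = 0.4564 K/W
1/R_core = 1/R_stud + 1/R_cav → R_core = 0.001955 K/W
R_outer = 0.018/(0.194×12.3) = 0.007543 K/W
R_total = 0.01737 K/W
Q = ΔT/R_total = 34/0.01737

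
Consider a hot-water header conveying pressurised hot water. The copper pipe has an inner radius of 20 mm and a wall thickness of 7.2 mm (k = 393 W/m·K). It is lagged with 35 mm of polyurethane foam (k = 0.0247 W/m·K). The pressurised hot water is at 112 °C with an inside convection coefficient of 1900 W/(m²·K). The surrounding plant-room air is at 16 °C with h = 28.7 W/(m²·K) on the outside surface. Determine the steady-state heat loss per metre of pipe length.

q′ ≈ 17.7 W/m

Treating each annulus and film as a series resistance:
R_inner film = 1/(h_i·2πr₁L) = 1/(1900×2π×0.02×1) = 0.004188 K/W
R_copper pipe wall = ln(27.2/20)/(2π×393×1) = 1.245×10^-4 K/W
R_polyurethane foam = ln(62.2/27.2)/(2π×0.0247×1) = 5.33 K/W
R_outer film = 1/(h_o·2πr_oL) = 1/(28.7×2π×0.0622×1) = 0.08916 K/W
R_total = 5.423 K/W
Q = ΔT/R_total = 96/5.423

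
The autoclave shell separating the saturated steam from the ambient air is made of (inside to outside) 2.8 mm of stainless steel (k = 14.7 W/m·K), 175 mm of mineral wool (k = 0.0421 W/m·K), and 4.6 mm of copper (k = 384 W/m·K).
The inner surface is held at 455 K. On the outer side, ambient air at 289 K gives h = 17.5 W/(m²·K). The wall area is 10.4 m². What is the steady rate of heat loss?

Q ≈ 410 W

Treating each layer as a thermal resistance in series:
R_stainless steel = L/(kA) = 0.0028/(14.7×10.4) = 1.832×10^-5 K/W
R_mineral wool = L/(kA) = 0.175/(0.0421×10.4) = 0.3997 K/W
R_copper = L/(kA) = 0.0046/(384×10.4) = 1.152×10^-6 K/W
R_outer film = 1/(h_o·A) = 1/(17.5×10.4) = 0.005495 K/W
R_total = 0.4052 K/W
Q = ΔT / R_total = 166 / 0.4052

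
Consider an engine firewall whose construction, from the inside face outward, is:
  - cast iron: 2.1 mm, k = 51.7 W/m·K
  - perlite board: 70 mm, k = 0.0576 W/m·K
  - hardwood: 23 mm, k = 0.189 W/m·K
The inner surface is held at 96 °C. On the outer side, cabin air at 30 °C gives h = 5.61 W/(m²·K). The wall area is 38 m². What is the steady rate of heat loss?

Q ≈ 1660 W

Treating each layer as a thermal resistance in series:
R_cast iron = L/(kA) = 0.0021/(51.7×38) = 1.069×10^-6 K/W
R_perlite board = L/(kA) = 0.07/(0.0576×38) = 0.03198 K/W
R_hardwood = L/(kA) = 0.023/(0.189×38) = 0.003202 K/W
R_outer film = 1/(h_o·A) = 1/(5.61×38) = 0.004691 K/W
R_total = 0.03988 K/W
Q = ΔT / R_total = 66 / 0.03988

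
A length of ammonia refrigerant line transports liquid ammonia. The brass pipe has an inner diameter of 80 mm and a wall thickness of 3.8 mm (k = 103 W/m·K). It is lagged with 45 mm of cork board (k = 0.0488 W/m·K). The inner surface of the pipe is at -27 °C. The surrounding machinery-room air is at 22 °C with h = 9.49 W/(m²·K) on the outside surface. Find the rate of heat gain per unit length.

q′ ≈ 19.6 W/m

Radial resistances (cylindrical: R_cond = ln(r_o/r_i)/(2πkL), R_conv = 1/(h·2πrL)):
R_brass pipe wall = ln(43.8/40)/(2π×103×1) = 1.402×10^-4 K/W
R_cork board = ln(88.8/43.8)/(2π×0.0488×1) = 2.305 K/W
R_outer film = 1/(h_o·2πr_oL) = 1/(9.49×2π×0.0888×1) = 0.1889 K/W
R_total = 2.494 K/W
Q = ΔT/R_total = 49/2.494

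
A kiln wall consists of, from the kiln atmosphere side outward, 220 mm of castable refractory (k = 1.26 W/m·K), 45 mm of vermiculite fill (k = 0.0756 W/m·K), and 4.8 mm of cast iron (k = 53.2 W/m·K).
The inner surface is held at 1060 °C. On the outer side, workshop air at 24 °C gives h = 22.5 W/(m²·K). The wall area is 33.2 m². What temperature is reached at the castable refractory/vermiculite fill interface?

Model the wall as resistances in series:
R_castable refractory = L/(kA) = 0.22/(1.26×33.2) = 0.005259 K/W
R_vermiculite fill = L/(kA) = 0.045/(0.0756×33.2) = 0.01793 K/W
R_cast iron = L/(kA) = 0.0048/(53.2×33.2) = 2.718×10^-6 K/W
R_outer film = 1/(h_o·A) = 1/(22.5×33.2) = 0.001339 K/W
R_total = 0.02453 K/W;  Q = ΔT/R_total = 1036/0.02453 = 42240 W
T_interface = T_inner − Q·ΣR(inner→interface) = 1060 − 42200×0.005259

T ≈ 838 °C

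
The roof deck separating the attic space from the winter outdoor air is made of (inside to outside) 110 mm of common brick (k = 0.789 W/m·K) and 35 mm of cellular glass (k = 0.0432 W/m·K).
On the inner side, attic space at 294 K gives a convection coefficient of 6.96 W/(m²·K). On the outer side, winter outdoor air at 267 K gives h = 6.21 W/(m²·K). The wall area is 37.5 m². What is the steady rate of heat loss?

Treating each layer as a thermal resistance in series:
R_inner film = 1/(h_i·A) = 1/(6.96×37.5) = 0.003831 K/W
R_common brick = L/(kA) = 0.11/(0.789×37.5) = 0.003718 K/W
R_cellular glass = L/(kA) = 0.035/(0.0432×37.5) = 0.0216 K/W
R_outer film = 1/(h_o·A) = 1/(6.21×37.5) = 0.004294 K/W
R_total = 0.03345 K/W
Q = ΔT / R_total = 27 / 0.03345

Q ≈ 807 W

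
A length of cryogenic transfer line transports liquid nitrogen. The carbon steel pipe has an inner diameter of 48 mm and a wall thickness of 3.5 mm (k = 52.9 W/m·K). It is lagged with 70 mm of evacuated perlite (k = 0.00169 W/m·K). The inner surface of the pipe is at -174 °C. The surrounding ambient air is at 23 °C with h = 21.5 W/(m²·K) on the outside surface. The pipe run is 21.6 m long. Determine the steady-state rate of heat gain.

Q ≈ 35.7 W

Radial resistances (cylindrical: R_cond = ln(r_o/r_i)/(2πkL), R_conv = 1/(h·2πrL)):
R_carbon steel pipe wall = ln(27.5/24)/(2π×52.9×21.6) = 1.896×10^-5 K/W
R_evacuated perlite = ln(97.5/27.5)/(2π×0.00169×21.6) = 5.518 K/W
R_outer film = 1/(h_o·2πr_oL) = 1/(21.5×2π×0.0975×21.6) = 0.003515 K/W
R_total = 5.522 K/W
Q = ΔT/R_total = 197/5.522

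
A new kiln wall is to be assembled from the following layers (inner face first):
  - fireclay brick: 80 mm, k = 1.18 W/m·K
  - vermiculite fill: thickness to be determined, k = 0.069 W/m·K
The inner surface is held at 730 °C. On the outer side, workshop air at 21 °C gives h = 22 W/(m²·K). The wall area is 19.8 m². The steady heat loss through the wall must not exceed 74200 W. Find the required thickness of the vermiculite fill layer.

Series thermal resistances:
R_fireclay brick = L/(kA) = 0.08/(1.18×19.8) = 0.003424 K/W
R_outer film = 1/(h_o·A) = 1/(22×19.8) = 0.002296 K/W
Sum of the known resistances R_other = 0.00572 K/W
Required total resistance R_tot = ΔT/Q_allow = 709/74200 = 0.009555 K/W
R_vermiculite fill = R_tot − R_other = 0.003836 K/W
L = R·k·A = 0.003836×0.069×19.8

L ≈ 5.24 mm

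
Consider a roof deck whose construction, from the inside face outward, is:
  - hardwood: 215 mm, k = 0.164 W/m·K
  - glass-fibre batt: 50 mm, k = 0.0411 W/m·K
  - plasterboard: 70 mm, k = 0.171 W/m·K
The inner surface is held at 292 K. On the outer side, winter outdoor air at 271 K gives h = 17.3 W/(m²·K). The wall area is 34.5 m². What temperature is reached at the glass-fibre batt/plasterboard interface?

T ≈ 274 K

Model the wall as resistances in series:
R_hardwood = L/(kA) = 0.215/(0.164×34.5) = 0.038 K/W
R_glass-fibre batt = L/(kA) = 0.05/(0.0411×34.5) = 0.03526 K/W
R_plasterboard = L/(kA) = 0.07/(0.171×34.5) = 0.01187 K/W
R_outer film = 1/(h_o·A) = 1/(17.3×34.5) = 0.001675 K/W
R_total = 0.0868 K/W;  Q = ΔT/R_total = 21/0.0868 = 241.9 W
T_interface = T_inner − Q·ΣR(inner→interface) = 292 − 242×0.07326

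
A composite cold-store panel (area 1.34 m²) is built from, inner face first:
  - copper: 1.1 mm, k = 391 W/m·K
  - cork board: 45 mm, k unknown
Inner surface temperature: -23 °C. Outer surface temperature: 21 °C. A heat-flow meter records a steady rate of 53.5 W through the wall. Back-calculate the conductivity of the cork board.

k ≈ 0.0408 W/(m·K)

Using the resistance-network approach (series):
R_copper = L/(kA) = 0.0011/(391×1.34) = 2.099×10^-6 K/W
Sum of known resistances R_other = 2.099×10^-6 K/W
Total R = ΔT/Q = 44/53.5 = 0.8224 K/W
R_cork board = R_total − R_other = 0.8224 K/W
k = L/(R·A) = 0.045/(0.8224×1.34)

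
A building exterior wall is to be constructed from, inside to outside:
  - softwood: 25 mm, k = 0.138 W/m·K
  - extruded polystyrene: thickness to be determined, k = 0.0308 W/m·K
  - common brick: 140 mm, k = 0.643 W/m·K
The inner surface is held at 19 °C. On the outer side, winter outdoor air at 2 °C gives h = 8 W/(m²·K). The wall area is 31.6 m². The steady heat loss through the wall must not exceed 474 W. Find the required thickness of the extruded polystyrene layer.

Thermal resistances in series:
R_softwood = L/(kA) = 0.025/(0.138×31.6) = 0.005733 K/W
R_common brick = L/(kA) = 0.14/(0.643×31.6) = 0.00689 K/W
R_outer film = 1/(h_o·A) = 1/(8×31.6) = 0.003956 K/W
Sum of the known resistances R_other = 0.01658 K/W
Required total resistance R_tot = ΔT/Q_allow = 17/474 = 0.03586 K/W
R_extruded polystyrene = R_tot − R_other = 0.01929 K/W
L = R·k·A = 0.01929×0.0308×31.6

L ≈ 18.8 mm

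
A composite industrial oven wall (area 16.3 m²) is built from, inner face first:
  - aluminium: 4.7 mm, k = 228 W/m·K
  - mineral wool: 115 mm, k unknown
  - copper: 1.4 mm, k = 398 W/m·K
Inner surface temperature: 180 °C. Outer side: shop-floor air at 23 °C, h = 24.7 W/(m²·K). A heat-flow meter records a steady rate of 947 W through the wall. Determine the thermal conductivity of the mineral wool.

k ≈ 0.0432 W/(m·K)

Using the resistance-network approach (series):
R_aluminium = L/(kA) = 0.0047/(228×16.3) = 1.265×10^-6 K/W
R_copper = L/(kA) = 0.0014/(398×16.3) = 2.158×10^-7 K/W
R_outer film = 1/(h_o·A) = 1/(24.7×16.3) = 0.002484 K/W
Sum of known resistances R_other = 0.002485 K/W
Total R = ΔT/Q = 157/947 = 0.1658 K/W
R_mineral wool = R_total − R_other = 0.1633 K/W
k = L/(R·A) = 0.115/(0.1633×16.3)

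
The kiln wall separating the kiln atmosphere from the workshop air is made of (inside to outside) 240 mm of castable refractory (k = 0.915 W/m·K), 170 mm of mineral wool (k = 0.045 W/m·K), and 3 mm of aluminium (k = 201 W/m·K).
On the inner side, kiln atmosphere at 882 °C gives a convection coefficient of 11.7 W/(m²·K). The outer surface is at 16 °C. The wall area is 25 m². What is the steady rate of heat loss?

Model the wall as resistances in series:
R_inner film = 1/(h_i·A) = 1/(11.7×25) = 0.003419 K/W
R_castable refractory = L/(kA) = 0.24/(0.915×25) = 0.01049 K/W
R_mineral wool = L/(kA) = 0.17/(0.045×25) = 0.1511 K/W
R_aluminium = L/(kA) = 0.003/(201×25) = 5.97×10^-7 K/W
R_total = 0.165 K/W
Q = ΔT / R_total = 866 / 0.165

Q ≈ 5250 W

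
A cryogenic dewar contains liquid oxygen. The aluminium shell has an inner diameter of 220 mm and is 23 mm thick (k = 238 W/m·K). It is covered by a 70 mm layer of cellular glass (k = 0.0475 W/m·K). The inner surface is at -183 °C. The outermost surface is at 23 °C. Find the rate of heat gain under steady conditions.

Q ≈ 47.4 W

Radial (spherical) resistances in series:
R_aluminium shell = (1/0.11 − 1/0.133)/(4π×238) = 5.257×10^-4 K/W
R_cellular glass = (1/0.133 − 1/0.203)/(4π×0.0475) = 4.344 K/W
R_total = 4.344 K/W
Q = ΔT/R_total = 206/4.344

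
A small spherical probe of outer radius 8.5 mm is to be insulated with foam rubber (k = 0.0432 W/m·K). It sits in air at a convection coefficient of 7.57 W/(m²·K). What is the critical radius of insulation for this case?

r_cr ≈ 11.4 mm

For a sphere r_cr = 2k/h = 2×0.0432/7.57
r_cr = 11.4 mm; since the bare radius (8.5 mm) is below r_cr, adding a thin layer of insulation will *increase* heat loss.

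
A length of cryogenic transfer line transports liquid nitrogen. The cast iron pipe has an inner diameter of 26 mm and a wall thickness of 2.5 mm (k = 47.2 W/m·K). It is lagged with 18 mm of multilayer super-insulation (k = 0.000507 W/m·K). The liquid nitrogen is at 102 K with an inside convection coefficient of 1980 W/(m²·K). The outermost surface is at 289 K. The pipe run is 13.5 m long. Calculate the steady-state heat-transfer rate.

Q ≈ 10.4 W

Per-layer cylindrical resistances, series-summed:
R_inner film = 1/(h_i·2πr₁L) = 1/(1980×2π×0.013×13.5) = 4.58×10^-4 K/W
R_cast iron pipe wall = ln(15.5/13)/(2π×47.2×13.5) = 4.393×10^-5 K/W
R_multilayer super-insulation = ln(33.5/15.5)/(2π×0.000507×13.5) = 17.92 K/W
R_total = 17.92 K/W
Q = ΔT/R_total = 187/17.92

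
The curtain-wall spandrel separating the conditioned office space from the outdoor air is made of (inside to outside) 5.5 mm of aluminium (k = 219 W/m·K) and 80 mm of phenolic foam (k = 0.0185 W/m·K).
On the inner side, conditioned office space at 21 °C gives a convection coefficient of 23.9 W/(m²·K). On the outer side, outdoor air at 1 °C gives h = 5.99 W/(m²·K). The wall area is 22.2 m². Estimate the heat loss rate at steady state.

Treating each layer as a thermal resistance in series:
R_inner film = 1/(h_i·A) = 1/(23.9×22.2) = 0.001885 K/W
R_aluminium = L/(kA) = 0.0055/(219×22.2) = 1.131×10^-6 K/W
R_phenolic foam = L/(kA) = 0.08/(0.0185×22.2) = 0.1948 K/W
R_outer film = 1/(h_o·A) = 1/(5.99×22.2) = 0.00752 K/W
R_total = 0.2042 K/W
Q = ΔT / R_total = 20 / 0.2042

Q ≈ 97.9 W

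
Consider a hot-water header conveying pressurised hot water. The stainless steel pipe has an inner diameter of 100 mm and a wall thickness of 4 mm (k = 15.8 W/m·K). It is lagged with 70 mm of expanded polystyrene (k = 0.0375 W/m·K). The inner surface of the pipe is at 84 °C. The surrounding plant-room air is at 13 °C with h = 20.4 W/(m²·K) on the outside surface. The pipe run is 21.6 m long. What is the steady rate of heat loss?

Treating each annulus and film as a series resistance:
R_stainless steel pipe wall = ln(54/50)/(2π×15.8×21.6) = 3.589×10^-5 K/W
R_expanded polystyrene = ln(124/54)/(2π×0.0375×21.6) = 0.1633 K/W
R_outer film = 1/(h_o·2πr_oL) = 1/(20.4×2π×0.124×21.6) = 0.002913 K/W
R_total = 0.1663 K/W
Q = ΔT/R_total = 71/0.1663

Q ≈ 427 W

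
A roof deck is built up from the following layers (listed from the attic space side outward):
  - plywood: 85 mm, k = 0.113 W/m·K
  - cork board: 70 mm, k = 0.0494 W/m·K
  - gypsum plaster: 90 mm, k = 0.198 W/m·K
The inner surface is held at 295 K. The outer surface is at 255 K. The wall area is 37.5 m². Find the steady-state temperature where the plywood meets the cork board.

Using the resistance-network approach (series):
R_plywood = L/(kA) = 0.085/(0.113×37.5) = 0.02006 K/W
R_cork board = L/(kA) = 0.07/(0.0494×37.5) = 0.03779 K/W
R_gypsum plaster = L/(kA) = 0.09/(0.198×37.5) = 0.01212 K/W
R_total = 0.06997 K/W;  Q = ΔT/R_total = 40/0.06997 = 571.7 W
T_interface = T_inner − Q·ΣR(inner→interface) = 295 − 572×0.02006

T ≈ 284 K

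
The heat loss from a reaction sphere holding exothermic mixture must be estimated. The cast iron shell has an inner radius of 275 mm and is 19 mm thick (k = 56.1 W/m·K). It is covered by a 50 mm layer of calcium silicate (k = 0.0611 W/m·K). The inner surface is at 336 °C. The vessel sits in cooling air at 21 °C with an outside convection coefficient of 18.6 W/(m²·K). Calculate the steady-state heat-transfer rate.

Q ≈ 463 W

For a spherical shell R = (1/r₁ − 1/r₂)/(4πk); film R = 1/(h·4πr²). In series:
R_cast iron shell = (1/0.275 − 1/0.294)/(4π×56.1) = 3.334×10^-4 K/W
R_calcium silicate = (1/0.294 − 1/0.344)/(4π×0.0611) = 0.6439 K/W
R_outer film = 1/(h·4πr_o²) = 1/(18.6×4π×0.344²) = 0.03615 K/W
R_total = 0.6804 K/W
Q = ΔT/R_total = 315/0.6804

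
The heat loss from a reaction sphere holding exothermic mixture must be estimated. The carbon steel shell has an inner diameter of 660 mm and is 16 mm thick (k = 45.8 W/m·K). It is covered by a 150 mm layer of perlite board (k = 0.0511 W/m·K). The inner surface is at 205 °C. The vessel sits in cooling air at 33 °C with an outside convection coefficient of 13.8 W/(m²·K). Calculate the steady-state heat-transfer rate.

For a spherical shell R = (1/r₁ − 1/r₂)/(4πk); film R = 1/(h·4πr²). In series:
R_carbon steel shell = (1/0.33 − 1/0.346)/(4π×45.8) = 2.435×10^-4 K/W
R_perlite board = (1/0.346 − 1/0.496)/(4π×0.0511) = 1.361 K/W
R_outer film = 1/(h·4πr_o²) = 1/(13.8×4π×0.496²) = 0.02344 K/W
R_total = 1.385 K/W
Q = ΔT/R_total = 172/1.385

Q ≈ 124 W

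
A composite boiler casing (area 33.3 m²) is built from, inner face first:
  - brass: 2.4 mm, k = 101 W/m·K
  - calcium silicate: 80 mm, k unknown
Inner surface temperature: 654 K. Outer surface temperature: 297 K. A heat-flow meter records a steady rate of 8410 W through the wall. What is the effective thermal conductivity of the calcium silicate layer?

Using the resistance-network approach (series):
R_brass = L/(kA) = 0.0024/(101×33.3) = 7.136×10^-7 K/W
Sum of known resistances R_other = 7.136×10^-7 K/W
Total R = ΔT/Q = 357/8410 = 0.04245 K/W
R_calcium silicate = R_total − R_other = 0.04245 K/W
k = L/(R·A) = 0.08/(0.04245×33.3)

k ≈ 0.0566 W/(m·K)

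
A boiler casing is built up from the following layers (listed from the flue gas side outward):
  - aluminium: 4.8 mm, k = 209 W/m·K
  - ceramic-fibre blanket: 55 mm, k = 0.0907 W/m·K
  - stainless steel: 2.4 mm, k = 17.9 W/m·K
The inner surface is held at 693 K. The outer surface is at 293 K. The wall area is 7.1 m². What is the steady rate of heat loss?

Thermal resistances in series:
R_aluminium = L/(kA) = 0.0048/(209×7.1) = 3.235×10^-6 K/W
R_ceramic-fibre blanket = L/(kA) = 0.055/(0.0907×7.1) = 0.08541 K/W
R_stainless steel = L/(kA) = 0.0024/(17.9×7.1) = 1.888×10^-5 K/W
R_total = 0.08543 K/W
Q = ΔT / R_total = 400 / 0.08543

Q ≈ 4680 W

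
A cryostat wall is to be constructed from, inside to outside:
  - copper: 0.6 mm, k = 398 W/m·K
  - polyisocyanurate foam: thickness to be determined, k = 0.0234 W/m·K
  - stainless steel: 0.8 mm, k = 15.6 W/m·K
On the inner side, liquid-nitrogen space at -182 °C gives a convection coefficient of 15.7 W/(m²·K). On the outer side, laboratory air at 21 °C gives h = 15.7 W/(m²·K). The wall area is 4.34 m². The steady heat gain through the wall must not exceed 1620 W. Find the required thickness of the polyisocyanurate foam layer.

L ≈ 9.74 mm

Series thermal resistances:
R_inner film = 1/(h_i·A) = 1/(15.7×4.34) = 0.01468 K/W
R_copper = L/(kA) = 0.0006/(398×4.34) = 3.474×10^-7 K/W
R_stainless steel = L/(kA) = 0.0008/(15.6×4.34) = 1.182×10^-5 K/W
R_outer film = 1/(h_o·A) = 1/(15.7×4.34) = 0.01468 K/W
Sum of the known resistances R_other = 0.02936 K/W
Required total resistance R_tot = ΔT/Q_allow = 203/1620 = 0.1253 K/W
R_polyisocyanurate foam = R_tot − R_other = 0.09594 K/W
L = R·k·A = 0.09594×0.0234×4.34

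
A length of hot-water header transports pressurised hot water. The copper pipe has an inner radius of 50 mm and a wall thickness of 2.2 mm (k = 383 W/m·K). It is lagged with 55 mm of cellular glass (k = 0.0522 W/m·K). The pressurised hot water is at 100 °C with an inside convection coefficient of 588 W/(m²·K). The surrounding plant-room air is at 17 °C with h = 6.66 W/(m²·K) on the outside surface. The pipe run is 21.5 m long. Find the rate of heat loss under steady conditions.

Q ≈ 737 W

Treating each annulus and film as a series resistance:
R_inner film = 1/(h_i·2πr₁L) = 1/(588×2π×0.05×21.5) = 2.518×10^-4 K/W
R_copper pipe wall = ln(52.2/50)/(2π×383×21.5) = 8.322×10^-7 K/W
R_cellular glass = ln(107.2/52.2)/(2π×0.0522×21.5) = 0.102 K/W
R_outer film = 1/(h_o·2πr_oL) = 1/(6.66×2π×0.1072×21.5) = 0.01037 K/W
R_total = 0.1127 K/W
Q = ΔT/R_total = 83/0.1127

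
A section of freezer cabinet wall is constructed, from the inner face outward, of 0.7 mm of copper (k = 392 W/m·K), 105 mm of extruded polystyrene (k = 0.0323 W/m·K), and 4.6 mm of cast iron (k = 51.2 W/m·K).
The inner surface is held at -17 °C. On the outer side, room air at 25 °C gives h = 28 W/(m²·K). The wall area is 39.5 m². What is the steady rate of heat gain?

Using the resistance-network approach (series):
R_copper = L/(kA) = 0.0007/(392×39.5) = 4.521×10^-8 K/W
R_extruded polystyrene = L/(kA) = 0.105/(0.0323×39.5) = 0.0823 K/W
R_cast iron = L/(kA) = 0.0046/(51.2×39.5) = 2.275×10^-6 K/W
R_outer film = 1/(h_o·A) = 1/(28×39.5) = 9.042×10^-4 K/W
R_total = 0.0832 K/W
Q = ΔT / R_total = 42 / 0.0832

Q ≈ 505 W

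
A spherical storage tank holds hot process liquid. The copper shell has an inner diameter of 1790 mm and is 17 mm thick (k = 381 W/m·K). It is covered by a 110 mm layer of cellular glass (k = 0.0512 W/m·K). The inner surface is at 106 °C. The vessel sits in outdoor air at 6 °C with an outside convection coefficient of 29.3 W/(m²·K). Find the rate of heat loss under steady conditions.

Q ≈ 538 W

For a spherical shell R = (1/r₁ − 1/r₂)/(4πk); film R = 1/(h·4πr²). In series:
R_copper shell = (1/0.895 − 1/0.912)/(4π×381) = 4.35×10^-6 K/W
R_cellular glass = (1/0.912 − 1/1.022)/(4π×0.0512) = 0.1834 K/W
R_outer film = 1/(h·4πr_o²) = 1/(29.3×4π×1.022²) = 0.0026 K/W
R_total = 0.186 K/W
Q = ΔT/R_total = 100/0.186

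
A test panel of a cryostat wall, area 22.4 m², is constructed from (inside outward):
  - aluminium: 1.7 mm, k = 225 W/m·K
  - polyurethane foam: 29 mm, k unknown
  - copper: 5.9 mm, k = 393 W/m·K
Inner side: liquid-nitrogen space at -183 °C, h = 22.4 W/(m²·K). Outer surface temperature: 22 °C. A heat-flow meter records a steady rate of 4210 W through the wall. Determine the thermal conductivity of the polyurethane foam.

Model the wall as resistances in series:
R_inner film = 1/(h_i·A) = 1/(22.4×22.4) = 0.001993 K/W
R_aluminium = L/(kA) = 0.0017/(225×22.4) = 3.373×10^-7 K/W
R_copper = L/(kA) = 0.0059/(393×22.4) = 6.702×10^-7 K/W
Sum of known resistances R_other = 0.001994 K/W
Total R = ΔT/Q = 205/4210 = 0.04869 K/W
R_polyurethane foam = R_total − R_other = 0.0467 K/W
k = L/(R·A) = 0.029/(0.0467×22.4)

k ≈ 0.0277 W/(m·K)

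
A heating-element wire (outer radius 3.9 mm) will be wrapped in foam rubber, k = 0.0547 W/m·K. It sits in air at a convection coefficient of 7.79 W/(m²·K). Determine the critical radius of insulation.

For a cylinder r_cr = k/h = 0.0547/7.79
r_cr = 7.02 mm; since the bare radius (3.9 mm) is below r_cr, adding a thin layer of insulation will *increase* heat loss.

r_cr ≈ 7.02 mm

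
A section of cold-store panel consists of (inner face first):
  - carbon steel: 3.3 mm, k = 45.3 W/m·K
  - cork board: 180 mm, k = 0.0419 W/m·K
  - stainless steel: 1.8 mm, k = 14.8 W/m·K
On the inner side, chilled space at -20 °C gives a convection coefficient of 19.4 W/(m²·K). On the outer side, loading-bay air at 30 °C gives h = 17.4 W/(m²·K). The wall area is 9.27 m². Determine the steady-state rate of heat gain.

Q ≈ 105 W

Thermal resistances in series:
R_inner film = 1/(h_i·A) = 1/(19.4×9.27) = 0.005561 K/W
R_carbon steel = L/(kA) = 0.0033/(45.3×9.27) = 7.858×10^-6 K/W
R_cork board = L/(kA) = 0.18/(0.0419×9.27) = 0.4634 K/W
R_stainless steel = L/(kA) = 0.0018/(14.8×9.27) = 1.312×10^-5 K/W
R_outer film = 1/(h_o·A) = 1/(17.4×9.27) = 0.0062 K/W
R_total = 0.4752 K/W
Q = ΔT / R_total = 50 / 0.4752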